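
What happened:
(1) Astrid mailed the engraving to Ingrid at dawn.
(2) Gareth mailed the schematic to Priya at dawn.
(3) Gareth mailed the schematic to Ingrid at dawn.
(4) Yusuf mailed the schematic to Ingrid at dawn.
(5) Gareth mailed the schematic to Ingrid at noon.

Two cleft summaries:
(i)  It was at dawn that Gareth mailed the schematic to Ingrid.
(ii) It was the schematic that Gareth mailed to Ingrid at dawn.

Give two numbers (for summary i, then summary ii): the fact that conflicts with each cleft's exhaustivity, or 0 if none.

5, 0

(i): focus "at dawn". Looking for agent = Gareth, thing = the schematic, recipient = Ingrid with some other setting — fact (5) has at noon there. Refuted.
(ii): focus "the schematic". No fact shares agent = Gareth, recipient = Ingrid, setting = at dawn with a different thing. 0.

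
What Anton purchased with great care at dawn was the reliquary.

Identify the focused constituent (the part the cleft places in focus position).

the reliquary

In a pseudo-cleft "What ... was X", the post-copular constituent X is the focus.
Here the focus is "the reliquary". The backgrounded (presupposed) material includes "Anton", "at dawn" and "with great care".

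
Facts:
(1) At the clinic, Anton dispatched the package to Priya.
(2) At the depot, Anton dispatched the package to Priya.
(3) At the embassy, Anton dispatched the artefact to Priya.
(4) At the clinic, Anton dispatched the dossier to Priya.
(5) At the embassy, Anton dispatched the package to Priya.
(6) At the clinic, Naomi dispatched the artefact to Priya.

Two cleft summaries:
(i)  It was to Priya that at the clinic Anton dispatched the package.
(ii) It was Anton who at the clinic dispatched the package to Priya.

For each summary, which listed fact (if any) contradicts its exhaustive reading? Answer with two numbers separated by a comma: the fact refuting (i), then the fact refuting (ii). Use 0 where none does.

0, 0

Summary (i) focuses "Priya" (the recipient); background agent = Anton, thing = the package, setting = at the clinic. No fact matches that background with a different recipient, so 0.
Summary (ii) focuses "Anton" (the agent); background thing = the package, recipient = Priya, setting = at the clinic. No fact matches that background with a different agent, so 0.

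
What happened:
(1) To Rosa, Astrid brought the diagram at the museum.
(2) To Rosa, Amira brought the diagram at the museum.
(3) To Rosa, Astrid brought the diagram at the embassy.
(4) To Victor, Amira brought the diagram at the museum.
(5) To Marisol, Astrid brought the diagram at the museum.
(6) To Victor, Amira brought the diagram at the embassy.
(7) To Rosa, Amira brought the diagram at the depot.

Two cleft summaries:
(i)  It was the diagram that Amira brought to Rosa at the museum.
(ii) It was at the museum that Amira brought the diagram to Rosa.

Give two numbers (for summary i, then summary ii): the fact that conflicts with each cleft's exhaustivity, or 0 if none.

Summary (i) focuses "the diagram" (the thing); background agent = Amira, recipient = Rosa, setting = at the museum. No fact matches that background with a different thing, so 0.
Summary (ii) focuses "at the museum" (the setting); background agent = Amira, thing = the diagram, recipient = Rosa. Fact (7) matches that background with setting = at the depot — refutes (ii).

0, 7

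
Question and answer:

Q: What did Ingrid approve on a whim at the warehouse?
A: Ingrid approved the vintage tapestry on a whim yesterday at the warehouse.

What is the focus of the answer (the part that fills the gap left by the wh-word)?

The wh-word "what" asks about the direct object.
In the answer, "Ingrid", "at the warehouse" and "on a whim" are given — repeated from the question.
"yesterday" is also new, but it specifies the time, which is not what the question asks about — so it is not the focus.
The constituent filling the direct object gap is "the vintage tapestry"; that is the focus.

the vintage tapestry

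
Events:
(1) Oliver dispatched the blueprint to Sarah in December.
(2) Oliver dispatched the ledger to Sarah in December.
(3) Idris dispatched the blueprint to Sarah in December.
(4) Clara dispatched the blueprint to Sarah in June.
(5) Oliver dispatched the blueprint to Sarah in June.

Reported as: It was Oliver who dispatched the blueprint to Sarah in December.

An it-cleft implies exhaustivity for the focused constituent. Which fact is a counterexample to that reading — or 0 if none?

3

Focus of the cleft: "Oliver" (the agent). Presupposed background: the blueprint as thing and Sarah as recipient and in December as setting.
The exhaustive reading says no other agent fits that background.
But fact (3) also has the blueprint as thing and Sarah as recipient and in December as setting, with agent = Idris — so the exhaustive reading fails.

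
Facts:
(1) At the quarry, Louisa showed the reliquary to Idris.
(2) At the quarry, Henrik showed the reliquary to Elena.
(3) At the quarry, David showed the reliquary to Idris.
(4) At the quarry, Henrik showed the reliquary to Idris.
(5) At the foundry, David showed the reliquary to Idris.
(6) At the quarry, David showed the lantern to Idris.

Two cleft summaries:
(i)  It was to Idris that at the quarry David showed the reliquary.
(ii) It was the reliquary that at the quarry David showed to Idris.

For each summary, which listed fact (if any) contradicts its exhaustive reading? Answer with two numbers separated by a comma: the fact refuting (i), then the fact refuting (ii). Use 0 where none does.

(i): focus "Idris". No fact shares David as agent and the reliquary as thing and at the quarry as setting with a different recipient. 0.
(ii): focus "the reliquary". Looking for David as agent and Idris as recipient and at the quarry as setting with some other thing — fact (6) has the lantern there. Refuted.

0, 6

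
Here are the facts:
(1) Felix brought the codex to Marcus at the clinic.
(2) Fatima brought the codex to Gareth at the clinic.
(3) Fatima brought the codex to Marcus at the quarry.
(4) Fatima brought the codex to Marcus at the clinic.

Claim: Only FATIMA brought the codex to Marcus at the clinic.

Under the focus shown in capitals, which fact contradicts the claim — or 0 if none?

The capitals mark "Fatima" as focus. So "only" rules out other agents, with the rest (thing = the codex, recipient = Marcus, setting = at the clinic) as background.
Fact (1) matches on thing = the codex, recipient = Marcus, setting = at the clinic, but has agent = Felix instead. That refutes the claim.

1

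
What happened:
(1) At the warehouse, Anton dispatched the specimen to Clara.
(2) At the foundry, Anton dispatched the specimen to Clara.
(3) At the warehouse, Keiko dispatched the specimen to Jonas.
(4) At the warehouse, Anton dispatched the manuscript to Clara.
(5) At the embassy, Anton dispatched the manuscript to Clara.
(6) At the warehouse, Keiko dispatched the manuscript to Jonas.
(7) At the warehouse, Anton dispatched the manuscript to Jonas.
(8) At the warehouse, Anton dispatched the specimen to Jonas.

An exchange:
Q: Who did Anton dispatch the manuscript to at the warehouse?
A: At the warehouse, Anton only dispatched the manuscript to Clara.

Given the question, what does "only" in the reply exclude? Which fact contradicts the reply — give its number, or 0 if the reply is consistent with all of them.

7

The question "Who did ... to ...?" targets the recipient, so in the reply the focus falls on "Clara".
So "only" ranges over recipients; the rest (same agent, thing, setting (Anton / the manuscript / at the warehouse)) is presupposed.
Fact (7) keeps same agent, thing, setting (Anton / the manuscript / at the warehouse) but has recipient = Jonas; that refutes the reply.
(Fact (5) would refute a reading with focus on the setting — but that is not what the question asks.)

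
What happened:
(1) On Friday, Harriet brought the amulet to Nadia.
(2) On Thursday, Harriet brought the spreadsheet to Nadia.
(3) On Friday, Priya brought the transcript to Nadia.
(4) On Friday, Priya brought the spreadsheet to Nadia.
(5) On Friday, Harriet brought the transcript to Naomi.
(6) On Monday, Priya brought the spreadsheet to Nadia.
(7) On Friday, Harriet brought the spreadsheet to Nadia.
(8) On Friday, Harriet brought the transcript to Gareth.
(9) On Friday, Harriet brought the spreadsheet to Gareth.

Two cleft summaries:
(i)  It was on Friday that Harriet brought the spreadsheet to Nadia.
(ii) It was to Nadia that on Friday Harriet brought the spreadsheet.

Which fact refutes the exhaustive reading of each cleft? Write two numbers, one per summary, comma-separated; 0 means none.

(i): focus "on Friday". Looking for agent = Harriet, thing = the spreadsheet, recipient = Nadia with some other setting — fact (2) has on Thursday there. Refuted.
(ii): focus "Nadia". Looking for agent = Harriet, thing = the spreadsheet, setting = on Friday with some other recipient — fact (9) has Gareth there. Refuted.

2, 9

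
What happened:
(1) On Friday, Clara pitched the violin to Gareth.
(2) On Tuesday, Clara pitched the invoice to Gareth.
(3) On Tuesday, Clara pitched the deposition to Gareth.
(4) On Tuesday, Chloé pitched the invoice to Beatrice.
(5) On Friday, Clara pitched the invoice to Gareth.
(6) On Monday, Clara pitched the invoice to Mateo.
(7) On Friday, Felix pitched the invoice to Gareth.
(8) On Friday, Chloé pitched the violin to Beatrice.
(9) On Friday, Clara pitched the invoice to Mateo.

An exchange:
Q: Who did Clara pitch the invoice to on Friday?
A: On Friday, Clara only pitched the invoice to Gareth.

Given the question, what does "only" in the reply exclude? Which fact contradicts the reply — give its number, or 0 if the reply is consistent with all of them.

9

The question "Who did ... to ...?" targets the recipient, so in the reply the focus falls on "Gareth".
"Only" then excludes alternative recipients while the background — agent = Clara, thing = the invoice, setting = on Friday — is held fixed.
Fact (9) keeps agent = Clara, thing = the invoice, setting = on Friday but has recipient = Mateo; that refutes the reply.
(Fact (2) would refute a reading with focus on the setting — but that is not what the question asks.)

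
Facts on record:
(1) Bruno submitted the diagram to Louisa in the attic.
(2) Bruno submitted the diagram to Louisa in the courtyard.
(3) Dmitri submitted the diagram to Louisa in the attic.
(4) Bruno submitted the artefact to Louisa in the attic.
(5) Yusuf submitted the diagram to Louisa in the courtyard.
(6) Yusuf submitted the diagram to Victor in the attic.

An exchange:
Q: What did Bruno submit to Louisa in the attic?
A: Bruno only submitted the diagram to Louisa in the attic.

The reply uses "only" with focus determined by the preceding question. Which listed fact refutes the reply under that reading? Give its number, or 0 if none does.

4

Answering "What did ...?" puts focus on the thing — here, "the diagram".
"Only" then excludes alternative things while the background — same agent, recipient, setting (Bruno / Louisa / in the attic) — is held fixed.
Fact (4) keeps same agent, recipient, setting (Bruno / Louisa / in the attic) but has thing = the artefact; that refutes the reply.
(Fact (2) would refute a reading with focus on the setting — but that is not what the question asks.)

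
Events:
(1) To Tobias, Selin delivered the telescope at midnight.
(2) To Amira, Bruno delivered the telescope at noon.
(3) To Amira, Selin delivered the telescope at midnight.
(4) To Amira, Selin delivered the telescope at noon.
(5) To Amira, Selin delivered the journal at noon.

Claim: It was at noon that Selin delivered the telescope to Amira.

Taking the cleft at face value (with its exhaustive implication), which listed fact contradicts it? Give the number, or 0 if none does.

The cleft puts "at noon" in focus and presupposes the open proposition with agent = Selin, thing = the telescope, recipient = Amira.
The exhaustive reading says no other setting fits that background.
But fact (3) also has agent = Selin, thing = the telescope, recipient = Amira, with setting = at midnight — so the exhaustive reading fails.

3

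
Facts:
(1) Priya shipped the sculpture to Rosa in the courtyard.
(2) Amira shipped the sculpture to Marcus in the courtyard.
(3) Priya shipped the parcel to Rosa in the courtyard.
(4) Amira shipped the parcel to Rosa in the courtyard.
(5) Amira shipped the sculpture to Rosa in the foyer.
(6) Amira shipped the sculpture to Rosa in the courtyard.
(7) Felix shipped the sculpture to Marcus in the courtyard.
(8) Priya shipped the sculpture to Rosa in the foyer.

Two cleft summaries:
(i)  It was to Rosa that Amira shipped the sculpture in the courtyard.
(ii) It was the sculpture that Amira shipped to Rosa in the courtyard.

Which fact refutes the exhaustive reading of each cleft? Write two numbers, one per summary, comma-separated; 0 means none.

2, 4

(i): focus "Rosa". Looking for Amira as agent and the sculpture as thing and in the courtyard as setting with some other recipient — fact (2) has Marcus there. Refuted.
(ii): focus "the sculpture". Looking for Amira as agent and Rosa as recipient and in the courtyard as setting with some other thing — fact (4) has the parcel there. Refuted.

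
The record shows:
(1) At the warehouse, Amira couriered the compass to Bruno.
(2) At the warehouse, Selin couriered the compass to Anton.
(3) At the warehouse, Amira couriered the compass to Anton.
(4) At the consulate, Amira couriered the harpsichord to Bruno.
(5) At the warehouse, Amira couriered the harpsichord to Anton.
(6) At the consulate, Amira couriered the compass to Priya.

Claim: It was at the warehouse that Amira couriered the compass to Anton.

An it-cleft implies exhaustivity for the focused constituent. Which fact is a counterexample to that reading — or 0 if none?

0

Focus of the cleft: "at the warehouse" (the setting). Presupposed background: same agent, thing, recipient (Amira / the compass / Anton).
Exhaustivity: at the warehouse is the only setting satisfying that background.
No listed fact matches the background with a different setting. Exhaustivity holds.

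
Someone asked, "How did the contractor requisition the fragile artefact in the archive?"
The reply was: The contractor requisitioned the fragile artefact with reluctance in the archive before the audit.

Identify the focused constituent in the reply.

The wh-word "how" asks about the manner.
In the answer, "the contractor", "the fragile artefact" and "in the archive" are given — repeated from the question.
"before the audit" is also new, but it specifies the time, which is not what the question asks about — so it is not the focus.
The constituent filling the manner gap is "with reluctance"; that is the focus.

with reluctance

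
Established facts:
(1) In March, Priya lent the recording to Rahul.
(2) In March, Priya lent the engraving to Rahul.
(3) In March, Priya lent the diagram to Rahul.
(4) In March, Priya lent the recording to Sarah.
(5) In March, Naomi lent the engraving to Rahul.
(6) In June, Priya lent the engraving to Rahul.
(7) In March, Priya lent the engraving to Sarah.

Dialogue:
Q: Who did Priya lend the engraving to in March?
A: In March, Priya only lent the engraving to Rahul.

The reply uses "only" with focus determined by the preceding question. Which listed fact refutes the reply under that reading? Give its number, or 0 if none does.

Answering "Who did ... to ...?" puts focus on the recipient — here, "Rahul".
"Only" then excludes alternative recipients while the background — same agent, thing, setting (Priya / the engraving / in March) — is held fixed.
Fact (7) keeps same agent, thing, setting (Priya / the engraving / in March) but has recipient = Sarah; that refutes the reply.
(Fact (6) would refute a reading with focus on the setting — but that is not what the question asks.)

7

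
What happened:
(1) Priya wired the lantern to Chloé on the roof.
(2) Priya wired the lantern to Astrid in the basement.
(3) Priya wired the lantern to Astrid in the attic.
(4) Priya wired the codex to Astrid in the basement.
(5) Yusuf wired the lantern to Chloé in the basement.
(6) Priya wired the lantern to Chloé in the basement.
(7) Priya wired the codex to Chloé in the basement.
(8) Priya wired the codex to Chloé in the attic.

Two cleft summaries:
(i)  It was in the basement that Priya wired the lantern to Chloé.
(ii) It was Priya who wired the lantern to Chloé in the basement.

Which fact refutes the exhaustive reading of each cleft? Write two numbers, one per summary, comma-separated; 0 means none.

Summary (i) focuses "in the basement" (the setting); background Priya as agent and the lantern as thing and Chloé as recipient. Fact (1) matches that background with setting = on the roof — refutes (i).
Summary (ii) focuses "Priya" (the agent); background the lantern as thing and Chloé as recipient and in the basement as setting. Fact (5) matches that background with agent = Yusuf — refutes (ii).

1, 5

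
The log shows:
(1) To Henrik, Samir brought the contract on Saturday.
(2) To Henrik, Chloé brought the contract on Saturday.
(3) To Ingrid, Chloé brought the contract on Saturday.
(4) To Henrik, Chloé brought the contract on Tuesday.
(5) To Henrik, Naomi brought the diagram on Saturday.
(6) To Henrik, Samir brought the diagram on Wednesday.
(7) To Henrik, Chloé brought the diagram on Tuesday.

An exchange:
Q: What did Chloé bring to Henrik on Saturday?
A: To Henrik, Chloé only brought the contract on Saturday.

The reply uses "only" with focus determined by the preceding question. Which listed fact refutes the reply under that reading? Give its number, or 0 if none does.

The question "What did ...?" targets the thing, so in the reply the focus falls on "the contract".
So "only" ranges over things; the rest (agent = Chloé, recipient = Henrik, setting = on Saturday) is presupposed.
No fact keeps agent = Chloé, recipient = Henrik, setting = on Saturday while changing the thing; every other fact differs on something backgrounded. The reply stands.
(Fact (3) would refute a reading with focus on the recipient — but that is not what the question asks.)

0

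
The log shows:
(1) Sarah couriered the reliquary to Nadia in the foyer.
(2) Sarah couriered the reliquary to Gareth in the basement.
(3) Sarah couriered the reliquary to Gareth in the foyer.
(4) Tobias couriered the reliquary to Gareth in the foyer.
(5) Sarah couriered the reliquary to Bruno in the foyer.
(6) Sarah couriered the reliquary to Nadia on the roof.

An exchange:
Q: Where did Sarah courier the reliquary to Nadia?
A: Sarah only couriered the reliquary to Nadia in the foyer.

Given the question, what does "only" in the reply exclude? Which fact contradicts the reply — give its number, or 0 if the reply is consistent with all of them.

Answering "Where did ...?" puts focus on the setting — here, "in the foyer".
"Only" then excludes alternative settings while the background — Sarah as agent and the reliquary as thing and Nadia as recipient — is held fixed.
Fact (6) shares the background with a different setting (on the roof) — counterexample.
(Fact (3) would refute a reading with focus on the recipient — but that is not what the question asks.)

6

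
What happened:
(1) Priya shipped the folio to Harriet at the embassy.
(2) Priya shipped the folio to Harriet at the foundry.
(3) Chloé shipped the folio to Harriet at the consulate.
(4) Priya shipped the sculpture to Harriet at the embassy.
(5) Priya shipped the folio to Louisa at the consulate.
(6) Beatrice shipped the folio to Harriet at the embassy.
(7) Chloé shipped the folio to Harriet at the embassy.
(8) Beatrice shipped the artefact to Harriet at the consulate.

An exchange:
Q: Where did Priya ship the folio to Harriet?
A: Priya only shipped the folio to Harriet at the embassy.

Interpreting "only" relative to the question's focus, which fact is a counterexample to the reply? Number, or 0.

2

Answering "Where did ...?" puts focus on the setting — here, "at the embassy".
So "only" ranges over settings; the rest (Priya as agent and the folio as thing and Harriet as recipient) is presupposed.
Fact (2) shares the background with a different setting (at the foundry) — counterexample.
(Fact (4) would refute a reading with focus on the thing — but that is not what the question asks.)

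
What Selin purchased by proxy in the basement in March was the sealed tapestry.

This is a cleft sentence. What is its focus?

In a pseudo-cleft "What ... was X", the post-copular constituent X is the focus.
Here the focus is "the sealed tapestry". The backgrounded (presupposed) material includes "Selin", "in the basement", "in March" and "by proxy".

the sealed tapestry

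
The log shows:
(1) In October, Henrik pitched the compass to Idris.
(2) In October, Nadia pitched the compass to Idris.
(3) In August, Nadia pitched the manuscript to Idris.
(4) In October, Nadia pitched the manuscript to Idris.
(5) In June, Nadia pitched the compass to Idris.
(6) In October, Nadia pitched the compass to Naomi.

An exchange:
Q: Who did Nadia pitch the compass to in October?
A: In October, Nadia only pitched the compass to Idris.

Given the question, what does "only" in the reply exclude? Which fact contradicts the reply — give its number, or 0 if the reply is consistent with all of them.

Answering "Who did ... to ...?" puts focus on the recipient — here, "Idris".
"Only" then excludes alternative recipients while the background — agent = Nadia, thing = the compass, setting = in October — is held fixed.
Fact (6) keeps agent = Nadia, thing = the compass, setting = in October but has recipient = Naomi; that refutes the reply.
(Fact (4) would refute a reading with focus on the thing — but that is not what the question asks.)

6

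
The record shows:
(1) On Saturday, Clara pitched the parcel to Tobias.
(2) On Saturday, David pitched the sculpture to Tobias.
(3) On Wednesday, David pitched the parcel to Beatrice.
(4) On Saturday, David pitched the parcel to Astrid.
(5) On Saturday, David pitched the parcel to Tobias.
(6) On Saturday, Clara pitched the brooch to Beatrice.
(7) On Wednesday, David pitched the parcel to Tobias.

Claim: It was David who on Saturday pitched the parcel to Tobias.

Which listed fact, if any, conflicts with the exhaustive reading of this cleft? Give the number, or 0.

1

The cleft puts "David" in focus and presupposes the open proposition with the parcel as thing and Tobias as recipient and on Saturday as setting.
Exhaustivity: David is the only agent satisfying that background.
But fact (1) also has the parcel as thing and Tobias as recipient and on Saturday as setting, with agent = Clara — so the exhaustive reading fails.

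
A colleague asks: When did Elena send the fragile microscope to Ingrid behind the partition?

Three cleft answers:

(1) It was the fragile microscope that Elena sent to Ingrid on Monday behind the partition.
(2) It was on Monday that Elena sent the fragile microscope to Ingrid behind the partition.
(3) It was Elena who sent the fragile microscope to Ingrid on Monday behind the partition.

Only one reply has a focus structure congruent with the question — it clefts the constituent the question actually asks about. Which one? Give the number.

The question word "when" targets the time.
Option (1) clefts "the fragile microscope" — the direct object, not what was asked.
Option (2) clefts "on Monday" — that matches what the question asks about.
Option (3) clefts "Elena" — the subject (agent), not what was asked.
So the congruent reply is (2).

2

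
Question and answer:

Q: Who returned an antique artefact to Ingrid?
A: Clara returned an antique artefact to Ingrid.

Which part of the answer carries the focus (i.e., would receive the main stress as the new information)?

The wh-word "who" asks about the subject (agent).
In the answer, "an antique artefact" and "to Ingrid" are given — repeated from the question.
The constituent filling the subject (agent) gap is "Clara"; that is the focus and would carry nuclear stress.

Clara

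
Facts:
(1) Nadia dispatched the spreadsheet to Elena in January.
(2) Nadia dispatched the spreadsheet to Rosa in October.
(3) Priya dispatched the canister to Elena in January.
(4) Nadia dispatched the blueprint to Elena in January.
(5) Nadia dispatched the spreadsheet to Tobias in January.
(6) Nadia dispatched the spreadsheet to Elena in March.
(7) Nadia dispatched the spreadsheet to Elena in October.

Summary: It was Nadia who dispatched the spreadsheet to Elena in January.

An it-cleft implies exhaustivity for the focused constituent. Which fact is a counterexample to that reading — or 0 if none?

The cleft puts "Nadia" in focus and presupposes the open proposition with thing = the spreadsheet, recipient = Elena, setting = in January.
Exhaustivity: Nadia is the only agent satisfying that background.
Every other fact differs from the presupposition on some backgrounded slot, so none challenges the exhaustivity.

0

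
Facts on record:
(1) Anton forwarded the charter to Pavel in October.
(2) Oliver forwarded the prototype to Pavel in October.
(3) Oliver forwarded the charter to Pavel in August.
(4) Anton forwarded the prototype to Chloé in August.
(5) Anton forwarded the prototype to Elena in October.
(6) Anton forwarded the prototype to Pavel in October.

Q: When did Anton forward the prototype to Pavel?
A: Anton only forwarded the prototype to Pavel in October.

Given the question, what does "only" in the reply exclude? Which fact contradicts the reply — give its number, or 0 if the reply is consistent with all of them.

Answering "When did ...?" puts focus on the setting — here, "in October".
So "only" ranges over settings; the rest (Anton as agent and the prototype as thing and Pavel as recipient) is presupposed.
No fact keeps Anton as agent and the prototype as thing and Pavel as recipient while changing the setting; every other fact differs on something backgrounded. The reply stands.
(Fact (5) would refute a reading with focus on the recipient — but that is not what the question asks.)

0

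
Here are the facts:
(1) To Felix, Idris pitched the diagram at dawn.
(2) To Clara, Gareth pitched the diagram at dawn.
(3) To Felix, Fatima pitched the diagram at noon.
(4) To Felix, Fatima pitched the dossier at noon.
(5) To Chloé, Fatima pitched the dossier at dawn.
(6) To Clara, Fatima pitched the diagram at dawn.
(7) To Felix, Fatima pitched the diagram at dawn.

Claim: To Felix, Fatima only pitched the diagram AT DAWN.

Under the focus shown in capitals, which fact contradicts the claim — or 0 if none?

Focus (in capitals) is "at dawn" — the setting. "Only" excludes alternative settings while holding fixed same agent, thing, recipient (Fatima / the diagram / Felix).
Fact (3) matches on same agent, thing, recipient (Fatima / the diagram / Felix), but has setting = at noon instead. That refutes the claim.

3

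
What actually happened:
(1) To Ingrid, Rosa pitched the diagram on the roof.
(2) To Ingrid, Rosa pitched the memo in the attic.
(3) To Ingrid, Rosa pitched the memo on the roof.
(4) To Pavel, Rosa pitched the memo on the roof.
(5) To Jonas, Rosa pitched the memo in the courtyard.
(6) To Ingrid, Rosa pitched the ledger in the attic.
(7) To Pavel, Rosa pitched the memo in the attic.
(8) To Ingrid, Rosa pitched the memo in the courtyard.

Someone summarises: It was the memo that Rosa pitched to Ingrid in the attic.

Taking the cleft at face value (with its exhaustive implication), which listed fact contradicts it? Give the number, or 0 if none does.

6

The cleft puts "the memo" in focus and presupposes the open proposition with Rosa as agent and Ingrid as recipient and in the attic as setting.
Exhaustivity: the memo is the only thing satisfying that background.
But fact (6) also has Rosa as agent and Ingrid as recipient and in the attic as setting, with thing = the ledger — so the exhaustive reading fails.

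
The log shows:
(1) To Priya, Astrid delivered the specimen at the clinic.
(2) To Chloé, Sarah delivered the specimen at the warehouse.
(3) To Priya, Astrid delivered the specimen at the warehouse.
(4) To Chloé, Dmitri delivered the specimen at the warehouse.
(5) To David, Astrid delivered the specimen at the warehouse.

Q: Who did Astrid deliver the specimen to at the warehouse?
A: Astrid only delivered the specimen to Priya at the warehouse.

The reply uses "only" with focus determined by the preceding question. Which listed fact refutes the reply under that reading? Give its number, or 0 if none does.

Answering "Who did ... to ...?" puts focus on the recipient — here, "Priya".
So "only" ranges over recipients; the rest (same agent, thing, setting (Astrid / the specimen / at the warehouse)) is presupposed.
Fact (5) keeps same agent, thing, setting (Astrid / the specimen / at the warehouse) but has recipient = David; that refutes the reply.
(Fact (1) would refute a reading with focus on the setting — but that is not what the question asks.)

5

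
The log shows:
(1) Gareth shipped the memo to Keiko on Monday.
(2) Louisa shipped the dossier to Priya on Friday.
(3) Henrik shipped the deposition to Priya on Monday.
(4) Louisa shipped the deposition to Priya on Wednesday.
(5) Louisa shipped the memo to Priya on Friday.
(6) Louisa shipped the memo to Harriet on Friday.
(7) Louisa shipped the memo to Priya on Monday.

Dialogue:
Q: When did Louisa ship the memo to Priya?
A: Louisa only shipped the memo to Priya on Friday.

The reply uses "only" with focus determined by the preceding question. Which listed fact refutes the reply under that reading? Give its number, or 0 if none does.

7

Answering "When did ...?" puts focus on the setting — here, "on Friday".
"Only" then excludes alternative settings while the background — same agent, thing, recipient (Louisa / the memo / Priya) — is held fixed.
Fact (7) keeps same agent, thing, recipient (Louisa / the memo / Priya) but has setting = on Monday; that refutes the reply.
(Fact (6) would refute a reading with focus on the recipient — but that is not what the question asks.)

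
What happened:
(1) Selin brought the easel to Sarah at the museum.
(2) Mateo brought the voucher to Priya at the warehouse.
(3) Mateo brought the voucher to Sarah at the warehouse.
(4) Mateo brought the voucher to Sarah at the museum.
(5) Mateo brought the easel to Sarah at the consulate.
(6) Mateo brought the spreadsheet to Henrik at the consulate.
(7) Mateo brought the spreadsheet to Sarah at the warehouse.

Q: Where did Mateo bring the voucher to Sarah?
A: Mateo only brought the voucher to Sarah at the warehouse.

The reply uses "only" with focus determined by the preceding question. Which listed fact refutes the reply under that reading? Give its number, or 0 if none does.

The question "Where did ...?" targets the setting, so in the reply the focus falls on "at the warehouse".
So "only" ranges over settings; the rest (Mateo as agent and the voucher as thing and Sarah as recipient) is presupposed.
Fact (4) shares the background with a different setting (at the museum) — counterexample.
(Fact (7) would refute a reading with focus on the thing — but that is not what the question asks.)

4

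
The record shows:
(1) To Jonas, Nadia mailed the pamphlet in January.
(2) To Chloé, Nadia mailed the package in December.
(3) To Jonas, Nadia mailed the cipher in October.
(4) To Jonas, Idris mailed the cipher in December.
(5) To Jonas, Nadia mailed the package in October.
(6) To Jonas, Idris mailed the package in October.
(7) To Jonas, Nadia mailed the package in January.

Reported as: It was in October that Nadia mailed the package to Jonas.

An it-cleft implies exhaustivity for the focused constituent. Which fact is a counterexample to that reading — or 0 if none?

7

The cleft puts "in October" in focus and presupposes the open proposition with same agent, thing, recipient (Nadia / the package / Jonas).
Exhaustivity: in October is the only setting satisfying that background.
Fact (7) shares the background but with setting = in January; exhaustivity is violated.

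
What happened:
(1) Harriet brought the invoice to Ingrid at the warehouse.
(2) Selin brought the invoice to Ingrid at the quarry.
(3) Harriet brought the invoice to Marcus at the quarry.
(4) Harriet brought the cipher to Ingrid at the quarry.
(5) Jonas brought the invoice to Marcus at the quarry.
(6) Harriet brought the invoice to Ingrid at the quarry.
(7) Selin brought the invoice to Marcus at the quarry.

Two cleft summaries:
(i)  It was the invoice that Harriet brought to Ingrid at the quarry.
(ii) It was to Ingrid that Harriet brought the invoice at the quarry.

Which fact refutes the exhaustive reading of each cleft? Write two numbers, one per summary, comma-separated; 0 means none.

4, 3

Summary (i) focuses "the invoice" (the thing); background agent = Harriet, recipient = Ingrid, setting = at the quarry. Fact (4) matches that background with thing = the cipher — refutes (i).
Summary (ii) focuses "Ingrid" (the recipient); background agent = Harriet, thing = the invoice, setting = at the quarry. Fact (3) matches that background with recipient = Marcus — refutes (ii).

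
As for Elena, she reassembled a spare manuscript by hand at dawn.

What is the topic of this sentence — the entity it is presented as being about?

The construction explicitly marks "Elena" as what the sentence is about — the topic.
The remainder of the clause is the comment (what is said about the topic).

Elena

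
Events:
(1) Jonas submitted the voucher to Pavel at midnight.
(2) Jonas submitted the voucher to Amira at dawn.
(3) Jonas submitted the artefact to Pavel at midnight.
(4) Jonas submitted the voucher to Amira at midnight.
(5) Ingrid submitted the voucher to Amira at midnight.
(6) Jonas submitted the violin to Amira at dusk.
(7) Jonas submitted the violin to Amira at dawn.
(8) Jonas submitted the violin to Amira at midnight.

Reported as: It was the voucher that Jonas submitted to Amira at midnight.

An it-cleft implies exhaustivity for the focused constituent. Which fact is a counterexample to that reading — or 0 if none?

8

The cleft puts "the voucher" in focus and presupposes the open proposition with same agent, recipient, setting (Jonas / Amira / at midnight).
Exhaustivity: the voucher is the only thing satisfying that background.
Fact (8) shares the background but with thing = the violin; exhaustivity is violated.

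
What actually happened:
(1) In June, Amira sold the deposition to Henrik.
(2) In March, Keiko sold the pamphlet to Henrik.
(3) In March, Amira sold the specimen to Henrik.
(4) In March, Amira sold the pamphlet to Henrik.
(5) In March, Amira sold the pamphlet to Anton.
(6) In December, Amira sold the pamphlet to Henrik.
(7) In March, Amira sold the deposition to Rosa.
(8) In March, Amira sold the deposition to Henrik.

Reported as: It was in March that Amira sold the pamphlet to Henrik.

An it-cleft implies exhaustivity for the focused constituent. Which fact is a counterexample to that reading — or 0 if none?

6

Focus of the cleft: "in March" (the setting). Presupposed background: agent = Amira, thing = the pamphlet, recipient = Henrik.
The exhaustive reading says no other setting fits that background.
But fact (6) also has agent = Amira, thing = the pamphlet, recipient = Henrik, with setting = in December — so the exhaustive reading fails.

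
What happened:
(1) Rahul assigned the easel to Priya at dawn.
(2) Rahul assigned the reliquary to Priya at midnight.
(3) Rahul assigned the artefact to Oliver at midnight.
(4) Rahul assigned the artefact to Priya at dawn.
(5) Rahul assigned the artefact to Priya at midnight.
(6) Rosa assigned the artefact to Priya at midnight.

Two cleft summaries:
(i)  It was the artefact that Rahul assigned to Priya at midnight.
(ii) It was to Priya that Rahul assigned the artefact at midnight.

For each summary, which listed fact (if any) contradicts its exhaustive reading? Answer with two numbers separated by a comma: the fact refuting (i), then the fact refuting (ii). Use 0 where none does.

2, 3

(i): focus "the artefact". Looking for same agent, recipient, setting (Rahul / Priya / at midnight) with some other thing — fact (2) has the reliquary there. Refuted.
(ii): focus "Priya". Looking for same agent, thing, setting (Rahul / the artefact / at midnight) with some other recipient — fact (3) has Oliver there. Refuted.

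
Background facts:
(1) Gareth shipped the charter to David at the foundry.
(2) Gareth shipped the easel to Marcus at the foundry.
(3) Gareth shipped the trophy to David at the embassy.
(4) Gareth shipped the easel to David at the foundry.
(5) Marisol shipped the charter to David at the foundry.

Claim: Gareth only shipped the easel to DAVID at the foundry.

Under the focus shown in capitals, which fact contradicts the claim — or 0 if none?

2

Focus (in capitals) is "David" — the recipient. "Only" excludes alternative recipients while holding fixed agent = Gareth, thing = the easel, setting = at the foundry.
Fact (2) shares the background but differs in recipient (Marcus) — a counterexample.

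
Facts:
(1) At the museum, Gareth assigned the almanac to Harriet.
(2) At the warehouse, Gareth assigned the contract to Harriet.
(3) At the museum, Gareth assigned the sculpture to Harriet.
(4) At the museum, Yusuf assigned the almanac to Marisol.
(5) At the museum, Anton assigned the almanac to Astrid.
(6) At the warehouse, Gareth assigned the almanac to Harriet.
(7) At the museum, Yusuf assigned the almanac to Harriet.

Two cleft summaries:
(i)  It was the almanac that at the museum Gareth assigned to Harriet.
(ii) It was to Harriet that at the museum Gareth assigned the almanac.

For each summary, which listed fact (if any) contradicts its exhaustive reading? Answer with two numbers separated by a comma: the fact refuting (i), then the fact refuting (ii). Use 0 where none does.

Summary (i) focuses "the almanac" (the thing); background Gareth as agent and Harriet as recipient and at the museum as setting. Fact (3) matches that background with thing = the sculpture — refutes (i).
Summary (ii) focuses "Harriet" (the recipient); background Gareth as agent and the almanac as thing and at the museum as setting. No fact matches that background with a different recipient, so 0.

3, 0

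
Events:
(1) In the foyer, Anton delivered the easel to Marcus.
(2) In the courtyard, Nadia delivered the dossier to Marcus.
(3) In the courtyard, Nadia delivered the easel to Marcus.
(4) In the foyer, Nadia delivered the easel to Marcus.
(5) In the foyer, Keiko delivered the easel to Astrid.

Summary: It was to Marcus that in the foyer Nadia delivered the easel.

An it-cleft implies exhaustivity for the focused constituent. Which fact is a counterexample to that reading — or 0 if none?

The cleft puts "Marcus" in focus and presupposes the open proposition with Nadia as agent and the easel as thing and in the foyer as setting.
Exhaustivity: Marcus is the only recipient satisfying that background.
No listed fact matches the background with a different recipient. Exhaustivity holds.

0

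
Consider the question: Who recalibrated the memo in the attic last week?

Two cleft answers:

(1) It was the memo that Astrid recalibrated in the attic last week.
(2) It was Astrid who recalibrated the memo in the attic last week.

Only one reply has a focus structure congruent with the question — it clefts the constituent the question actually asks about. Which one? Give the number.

2

The question word "who" targets the subject (agent).
Option (1) clefts "the memo" — the direct object, not what was asked.
Option (2) clefts "Astrid" — that matches what the question asks about.
So the congruent reply is (2).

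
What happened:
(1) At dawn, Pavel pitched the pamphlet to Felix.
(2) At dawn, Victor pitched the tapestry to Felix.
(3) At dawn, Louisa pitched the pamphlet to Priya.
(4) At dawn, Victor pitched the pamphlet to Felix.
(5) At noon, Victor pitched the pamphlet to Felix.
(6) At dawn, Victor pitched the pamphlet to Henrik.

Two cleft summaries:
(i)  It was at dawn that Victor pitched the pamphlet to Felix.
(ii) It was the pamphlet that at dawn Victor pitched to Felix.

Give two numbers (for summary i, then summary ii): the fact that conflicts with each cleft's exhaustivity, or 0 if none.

Summary (i) focuses "at dawn" (the setting); background same agent, thing, recipient (Victor / the pamphlet / Felix). Fact (5) matches that background with setting = at noon — refutes (i).
Summary (ii) focuses "the pamphlet" (the thing); background same agent, recipient, setting (Victor / Felix / at dawn). Fact (2) matches that background with thing = the tapestry — refutes (ii).

5, 2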